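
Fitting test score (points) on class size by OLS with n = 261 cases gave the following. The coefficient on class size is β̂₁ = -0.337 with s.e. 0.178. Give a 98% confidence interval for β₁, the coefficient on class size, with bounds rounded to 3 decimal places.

df = n − 2 = 261 − 2 = 259.
t* = t_{0.01, 259} = 2.340831.
Margin = t* × SE = 2.340831 × 0.178 = 0.41667.
CI: -0.337 ± 0.41667 → (-0.754, 0.080).
With 98% confidence, each one-unit increase in class size is associated with a change of between -0.754 and 0.080 points in test score.

(-0.754, 0.080)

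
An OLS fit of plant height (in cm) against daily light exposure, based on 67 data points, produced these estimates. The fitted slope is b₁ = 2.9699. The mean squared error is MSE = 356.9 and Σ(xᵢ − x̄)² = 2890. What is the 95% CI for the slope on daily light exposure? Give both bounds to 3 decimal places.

(2.268, 3.672)

SE(b₁) = √(MSE/Sₓₓ) = √(356.9/2890) = 0.351418.
df = n − 2 = 65.
t* = t_{0.025, 65} = 1.997138.
Margin = t* × SE = 1.997138 × 0.351418 = 0.70183.
CI: 2.9699 ± 0.70183 → (2.268, 3.672).
With 95% confidence, each one-unit increase in daily light exposure is associated with a change of between 2.268 and 3.672 cm in plant height.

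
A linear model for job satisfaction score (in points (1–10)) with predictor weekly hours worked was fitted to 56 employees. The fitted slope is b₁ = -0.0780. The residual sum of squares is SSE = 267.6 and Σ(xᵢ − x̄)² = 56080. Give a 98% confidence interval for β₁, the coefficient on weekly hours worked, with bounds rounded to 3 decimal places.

MSE = SSE/(n − 2) = 267.6/54 = 4.95556.
SE(b₁) = √(MSE/Sₓₓ) = √(4.95556/56080) = 0.00940031.
df = n − 2 = 54.
t* = t_{0.01, 54} = 2.39741.
Margin = t* × SE = 2.39741 × 0.00940031 = 0.02254.
CI: -0.0780 ± 0.02254 → (-0.101, -0.055).
With 98% confidence, each one-unit increase in weekly hours worked is associated with a change of between -0.101 and -0.055 points (1–10) in job satisfaction score.

(-0.101, -0.055)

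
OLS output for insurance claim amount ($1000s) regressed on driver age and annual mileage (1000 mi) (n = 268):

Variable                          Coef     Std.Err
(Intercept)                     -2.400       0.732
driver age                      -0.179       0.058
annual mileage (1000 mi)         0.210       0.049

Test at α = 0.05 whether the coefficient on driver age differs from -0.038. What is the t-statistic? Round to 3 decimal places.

Read off: b = -0.179, SE = 0.058 for driver age.
H₀: β₁ = -0.038 vs H₁: β₁ ≠ -0.038.
t = (-0.179 − (-0.038)) / 0.058 = -2.431.
df = n − k − 1 = 268 − 2 − 1 = 265.
Two-sided p ≈ 0.0157, which is < 0.05, so reject H₀.
There is evidence that the true slope on driver age differs from -0.038 $1000s per unit, holding the other predictors fixed.

t = -2.431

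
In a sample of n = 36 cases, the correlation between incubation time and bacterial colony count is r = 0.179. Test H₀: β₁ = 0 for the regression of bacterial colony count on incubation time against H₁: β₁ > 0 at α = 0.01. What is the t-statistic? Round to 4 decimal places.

t = 1.0609

t = r·√(n − 2)/√(1 − r²) = 0.179·√34/√0.967959 = 1.0609.
df = n − 2 = 34.
One-sided p ≈ 0.1481, which is ≥ 0.01, so fail to reject H₀.
The data do not give significant evidence of a linear association between incubation time and bacterial colony count.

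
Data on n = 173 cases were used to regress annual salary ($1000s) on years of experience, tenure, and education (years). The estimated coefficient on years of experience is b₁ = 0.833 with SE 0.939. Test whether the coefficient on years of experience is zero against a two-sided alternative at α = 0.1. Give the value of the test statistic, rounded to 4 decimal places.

H₀: β₁ = 0 vs H₁: β₁ ≠ 0.
t = (b₁ − β₁⁰)/SE = 0.833 / 0.939 = 0.8871.
df = n − k − 1 = 173 − 3 − 1 = 169.
Two-sided p ≈ 0.3763, which is ≥ 0.1, so fail to reject H₀.
The data do not give significant evidence of an association between years of experience and annual salary, after adjusting for the other predictors.

t = 0.8871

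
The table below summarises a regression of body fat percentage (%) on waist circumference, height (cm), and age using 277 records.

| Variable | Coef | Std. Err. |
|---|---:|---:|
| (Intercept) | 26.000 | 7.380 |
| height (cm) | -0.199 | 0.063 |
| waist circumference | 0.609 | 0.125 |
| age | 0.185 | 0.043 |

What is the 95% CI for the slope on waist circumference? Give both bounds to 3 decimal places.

Read off: b = 0.609, SE = 0.125 for waist circumference.
df = n − k − 1 = 277 − 3 − 1 = 273.
t* = t_{0.025, 273} = 1.968692.
Margin = t* × SE = 1.968692 × 0.125 = 0.24609.
CI: 0.609 ± 0.24609 → (0.363, 0.855).

(0.363, 0.855)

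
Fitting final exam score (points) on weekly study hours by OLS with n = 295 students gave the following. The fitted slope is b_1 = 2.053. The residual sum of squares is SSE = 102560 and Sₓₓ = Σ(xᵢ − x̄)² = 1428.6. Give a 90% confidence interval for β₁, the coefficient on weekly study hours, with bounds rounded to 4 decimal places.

(1.2362, 2.8698)

MSE = SSE/(n − 2) = 102560/293 = 350.034.
SE(b_1) = √(MSE/Sₓₓ) = √(350.034/1428.6) = 0.494994.
df = n − 2 = 293.
t* = t_{0.05, 293} = 1.650071.
Margin = t* × SE = 1.650071 × 0.494994 = 0.816775.
CI: 2.053 ± 0.816775 → (1.2362, 2.8698).
With 90% confidence, each one-unit increase in weekly study hours is associated with a change of between 1.2362 and 2.8698 points in final exam score.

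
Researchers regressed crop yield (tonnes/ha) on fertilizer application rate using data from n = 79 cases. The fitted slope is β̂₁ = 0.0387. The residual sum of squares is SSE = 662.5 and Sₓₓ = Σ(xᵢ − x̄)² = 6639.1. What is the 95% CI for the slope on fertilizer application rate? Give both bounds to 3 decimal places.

(-0.033, 0.110)

MSE = SSE/(n − 2) = 662.5/77 = 8.6039.
SE(β̂₁) = √(MSE/Sₓₓ) = √(8.6039/6639.1) = 0.0359992.
df = n − 2 = 77.
t* = t_{0.025, 77} = 1.991254.
Margin = t* × SE = 1.991254 × 0.0359992 = 0.07168.
CI: 0.0387 ± 0.07168 → (-0.033, 0.110).
With 95% confidence, each one-unit increase in fertilizer application rate is associated with a change of between -0.033 and 0.110 tonnes/ha in crop yield.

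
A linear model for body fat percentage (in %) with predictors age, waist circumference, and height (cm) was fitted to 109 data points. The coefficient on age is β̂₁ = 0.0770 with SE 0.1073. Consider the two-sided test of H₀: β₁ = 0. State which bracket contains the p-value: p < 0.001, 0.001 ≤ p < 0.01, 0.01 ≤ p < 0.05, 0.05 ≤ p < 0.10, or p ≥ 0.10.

t = 0.0770 / 0.1073 = 0.718.
df = n − k − 1 = 109 − 3 − 1 = 105.
Two-sided p = 2·P(T_{105} > |t|) ≈ 0.4746.
So p ≥ 0.10.

p ≥ 0.10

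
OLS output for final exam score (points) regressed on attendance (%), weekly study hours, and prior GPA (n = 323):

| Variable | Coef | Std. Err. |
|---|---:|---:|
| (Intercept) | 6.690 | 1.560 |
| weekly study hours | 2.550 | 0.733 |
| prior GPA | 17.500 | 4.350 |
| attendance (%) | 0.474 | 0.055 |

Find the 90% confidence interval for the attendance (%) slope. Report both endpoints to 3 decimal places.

Read off: b = 0.474, SE = 0.055 for attendance (%).
df = n − k − 1 = 323 − 3 − 1 = 319.
t* = t_{0.05, 319} = 1.649644.
Margin = t* × SE = 1.649644 × 0.055 = 0.09073.
CI: 0.474 ± 0.09073 → (0.383, 0.565).

(0.383, 0.565)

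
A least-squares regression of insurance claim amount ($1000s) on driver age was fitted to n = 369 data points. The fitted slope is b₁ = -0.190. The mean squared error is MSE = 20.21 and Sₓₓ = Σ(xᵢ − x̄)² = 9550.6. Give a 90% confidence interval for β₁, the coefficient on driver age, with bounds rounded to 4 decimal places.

(-0.2659, -0.1141)

SE(b₁) = √(MSE/Sₓₓ) = √(20.21/9550.6) = 0.0460011.
df = n − 2 = 367.
t* = t_{0.05, 367} = 1.649016.
Margin = t* × SE = 1.649016 × 0.0460011 = 0.075856.
CI: -0.190 ± 0.075856 → (-0.2659, -0.1141).
With 90% confidence, each one-unit increase in driver age is associated with a change of between -0.2659 and -0.1141 $1000s in insurance claim amount.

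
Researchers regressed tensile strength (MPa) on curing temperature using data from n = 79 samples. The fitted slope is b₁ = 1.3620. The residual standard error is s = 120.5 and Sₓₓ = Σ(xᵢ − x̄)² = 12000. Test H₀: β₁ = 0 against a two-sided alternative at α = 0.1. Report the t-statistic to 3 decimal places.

t = 1.238

SE(b₁) = s/√Sₓₓ = 120.5/√12000 = 1.10001.
t = 1.3620 / 1.10001 = 1.238.
df = n − 2 = 77.
Two-sided p ≈ 0.2194, which is ≥ 0.1, so fail to reject H₀.
The data do not give significant evidence of an association between curing temperature and tensile strength.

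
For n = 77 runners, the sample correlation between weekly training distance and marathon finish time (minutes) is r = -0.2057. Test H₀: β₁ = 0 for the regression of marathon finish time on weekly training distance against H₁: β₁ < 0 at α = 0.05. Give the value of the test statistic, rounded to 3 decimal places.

t = -1.820

t = r·√(n − 2)/√(1 − r²) = -0.2057·√75/√0.957688 = -1.820.
df = n − 2 = 75.
One-sided p ≈ 0.0363, which is < 0.05, so reject H₀.
There is evidence of a linear association between weekly training distance and marathon finish time.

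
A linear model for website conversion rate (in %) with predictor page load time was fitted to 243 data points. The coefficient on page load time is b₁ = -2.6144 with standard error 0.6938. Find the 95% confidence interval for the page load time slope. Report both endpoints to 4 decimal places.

(-3.9811, -1.2477)

df = n − 2 = 243 − 2 = 241.
t* = t_{0.025, 241} = 1.969856.
Margin = t* × SE = 1.969856 × 0.6938 = 1.366686.
CI: -2.6144 ± 1.366686 → (-3.9811, -1.2477).
With 95% confidence, each one-unit increase in page load time is associated with a change of between -3.9811 and -1.2477 % in website conversion rate.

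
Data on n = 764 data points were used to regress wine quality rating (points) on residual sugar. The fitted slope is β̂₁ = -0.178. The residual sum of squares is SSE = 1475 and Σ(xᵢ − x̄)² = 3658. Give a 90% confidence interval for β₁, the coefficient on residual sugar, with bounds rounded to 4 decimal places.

(-0.2159, -0.1401)

MSE = SSE/(n − 2) = 1475/762 = 1.9357.
SE(β̂₁) = √(MSE/Sₓₓ) = √(1.9357/3658) = 0.0230036.
df = n − 2 = 762.
t* = t_{0.05, 762} = 1.646856.
Margin = t* × SE = 1.646856 × 0.0230036 = 0.037884.
CI: -0.178 ± 0.037884 → (-0.2159, -0.1401).
With 90% confidence, each one-unit increase in residual sugar is associated with a change of between -0.2159 and -0.1401 points in wine quality rating.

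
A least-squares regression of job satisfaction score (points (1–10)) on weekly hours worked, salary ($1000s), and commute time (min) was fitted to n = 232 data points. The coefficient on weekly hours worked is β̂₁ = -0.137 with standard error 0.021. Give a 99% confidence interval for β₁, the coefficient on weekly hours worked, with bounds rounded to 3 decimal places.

df = n − k − 1 = 232 − 3 − 1 = 228.
t* = t_{0.005, 228} = 2.597564.
Margin = t* × SE = 2.597564 × 0.021 = 0.05455.
CI: -0.137 ± 0.05455 → (-0.192, -0.082).
With 99% confidence, each one-unit increase in weekly hours worked is associated with a change of between -0.192 and -0.082 points (1–10) in job satisfaction score, holding the other predictors fixed.

(-0.192, -0.082)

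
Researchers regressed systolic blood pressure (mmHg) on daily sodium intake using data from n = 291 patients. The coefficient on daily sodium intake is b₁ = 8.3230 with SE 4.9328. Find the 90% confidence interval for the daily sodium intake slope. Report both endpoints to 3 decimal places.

(0.183, 16.463)

df = n − 2 = 291 − 2 = 289.
t* = t_{0.05, 289} = 1.650143.
Margin = t* × SE = 1.650143 × 4.9328 = 8.13983.
CI: 8.3230 ± 8.13983 → (0.183, 16.463).
With 90% confidence, each one-unit increase in daily sodium intake is associated with a change of between 0.183 and 16.463 mmHg in systolic blood pressure.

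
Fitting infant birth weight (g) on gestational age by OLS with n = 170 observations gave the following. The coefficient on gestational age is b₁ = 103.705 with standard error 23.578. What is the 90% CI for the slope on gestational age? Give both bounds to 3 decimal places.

df = n − 2 = 170 − 2 = 168.
t* = t_{0.05, 168} = 1.653974.
Margin = t* × SE = 1.653974 × 23.578 = 38.99740.
CI: 103.705 ± 38.99740 → (64.708, 142.702).
With 90% confidence, each one-unit increase in gestational age is associated with a change of between 64.708 and 142.702 g in infant birth weight.

(64.708, 142.702)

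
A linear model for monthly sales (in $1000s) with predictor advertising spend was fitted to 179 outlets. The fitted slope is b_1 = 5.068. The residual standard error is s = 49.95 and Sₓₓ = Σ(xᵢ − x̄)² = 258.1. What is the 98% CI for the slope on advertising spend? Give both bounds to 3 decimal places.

(-2.231, 12.367)

SE(b_1) = s/√Sₓₓ = 49.95/√258.1 = 3.10915.
df = n − 2 = 177.
t* = t_{0.01, 177} = 2.3476.
Margin = t* × SE = 2.3476 × 3.10915 = 7.29904.
CI: 5.068 ± 7.29904 → (-2.231, 12.367).
With 98% confidence, each one-unit increase in advertising spend is associated with a change of between -2.231 and 12.367 $1000s in monthly sales.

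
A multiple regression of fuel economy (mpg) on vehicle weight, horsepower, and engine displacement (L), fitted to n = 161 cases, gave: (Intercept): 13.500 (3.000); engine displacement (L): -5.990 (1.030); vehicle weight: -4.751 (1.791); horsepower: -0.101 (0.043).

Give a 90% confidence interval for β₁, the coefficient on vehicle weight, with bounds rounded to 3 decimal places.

Read off: b = -4.751, SE = 1.791 for vehicle weight.
df = n − k − 1 = 161 − 3 − 1 = 157.
t* = t_{0.05, 157} = 1.654617.
Margin = t* × SE = 1.654617 × 1.791 = 2.96342.
CI: -4.751 ± 2.96342 → (-7.714, -1.788).

(-7.714, -1.788)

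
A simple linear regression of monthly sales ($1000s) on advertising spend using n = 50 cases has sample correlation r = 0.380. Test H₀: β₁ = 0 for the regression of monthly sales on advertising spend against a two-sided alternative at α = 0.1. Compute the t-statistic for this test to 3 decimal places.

t = r·√(n − 2)/√(1 − r²) = 0.380·√48/√0.8556 = 2.846.
df = n − 2 = 48.
Two-sided p ≈ 0.0065, which is < 0.1, so reject H₀.
There is evidence of a linear association between advertising spend and monthly sales.

t = 2.846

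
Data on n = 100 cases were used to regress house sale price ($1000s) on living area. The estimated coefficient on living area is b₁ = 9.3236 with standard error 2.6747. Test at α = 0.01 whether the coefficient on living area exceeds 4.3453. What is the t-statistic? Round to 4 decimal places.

t = 1.8613

H₀: β₁ = 4.3453 vs H₁: β₁ > 4.3453.
t = (b₁ − β₁⁰)/SE = (9.3236 − 4.3453) / 2.6747 = 1.8613.
df = n − 2 = 100 − 2 = 98.
One-sided p ≈ 0.0329, which is ≥ 0.01, so fail to reject H₀.
The data do not give significant evidence that the true slope on living area exceeds 4.3453 $1000s per unit.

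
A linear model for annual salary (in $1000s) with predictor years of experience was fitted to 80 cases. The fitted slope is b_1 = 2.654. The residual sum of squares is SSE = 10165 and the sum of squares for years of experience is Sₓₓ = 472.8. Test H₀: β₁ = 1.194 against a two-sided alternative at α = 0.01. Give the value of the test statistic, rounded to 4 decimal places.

MSE = SSE/(n − 2) = 10165/78 = 130.321.
SE(b_1) = √(MSE/Sₓₓ) = √(130.321/472.8) = 0.52501.
t = (2.654 − 1.194) / 0.52501 = 2.7809.
df = n − 2 = 78.
Two-sided p ≈ 0.0068, which is < 0.01, so reject H₀.
There is evidence that the true slope on years of experience differs from 1.194 $1000s per unit.

t = 2.7809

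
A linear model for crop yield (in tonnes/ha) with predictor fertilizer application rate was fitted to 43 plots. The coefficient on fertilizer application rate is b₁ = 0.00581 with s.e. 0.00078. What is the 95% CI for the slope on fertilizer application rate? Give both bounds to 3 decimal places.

df = n − 2 = 43 − 2 = 41.
t* = t_{0.025, 41} = 2.019541.
Margin = t* × SE = 2.019541 × 0.00078 = 0.00158.
CI: 0.00581 ± 0.00158 → (0.004, 0.007).
With 95% confidence, each one-unit increase in fertilizer application rate is associated with a change of between 0.004 and 0.007 tonnes/ha in crop yield.

(0.004, 0.007)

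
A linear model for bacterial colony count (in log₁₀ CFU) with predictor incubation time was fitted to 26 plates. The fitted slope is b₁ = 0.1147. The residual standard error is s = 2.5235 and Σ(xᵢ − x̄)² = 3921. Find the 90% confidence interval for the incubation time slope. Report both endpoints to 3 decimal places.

(0.046, 0.184)

SE(b₁) = s/√Sₓₓ = 2.5235/√3921 = 0.0403.
df = n − 2 = 24.
t* = t_{0.05, 24} = 1.710882.
Margin = t* × SE = 1.710882 × 0.0403 = 0.06895.
CI: 0.1147 ± 0.06895 → (0.046, 0.184).
With 90% confidence, each one-unit increase in incubation time is associated with a change of between 0.046 and 0.184 log₁₀ CFU in bacterial colony count.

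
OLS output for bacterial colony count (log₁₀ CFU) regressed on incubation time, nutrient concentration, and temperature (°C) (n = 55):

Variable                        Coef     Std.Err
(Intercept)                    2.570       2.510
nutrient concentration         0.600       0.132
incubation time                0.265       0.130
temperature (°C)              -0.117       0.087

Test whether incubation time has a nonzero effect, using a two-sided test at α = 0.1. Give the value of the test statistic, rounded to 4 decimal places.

Read off: b = 0.265, SE = 0.130 for incubation time.
H₀: β₁ = 0 vs H₁: β₁ ≠ 0.
t = 0.265 / 0.130 = 2.0385.
df = n − k − 1 = 55 − 3 − 1 = 51.
Two-sided p ≈ 0.0467, which is < 0.1, so reject H₀.
There is evidence that incubation time is associated with bacterial colony count, holding the other predictors fixed.

t = 2.0385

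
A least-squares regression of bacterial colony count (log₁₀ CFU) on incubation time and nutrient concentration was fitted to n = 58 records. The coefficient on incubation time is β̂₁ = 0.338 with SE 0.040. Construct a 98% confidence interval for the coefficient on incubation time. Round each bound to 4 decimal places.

df = n − k − 1 = 58 − 2 − 1 = 55.
t* = t_{0.01, 55} = 2.396081.
Margin = t* × SE = 2.396081 × 0.040 = 0.095843.
CI: 0.338 ± 0.095843 → (0.2422, 0.4338).
With 98% confidence, each one-unit increase in incubation time is associated with a change of between 0.2422 and 0.4338 log₁₀ CFU in bacterial colony count, holding the other predictors fixed.

(0.2422, 0.4338)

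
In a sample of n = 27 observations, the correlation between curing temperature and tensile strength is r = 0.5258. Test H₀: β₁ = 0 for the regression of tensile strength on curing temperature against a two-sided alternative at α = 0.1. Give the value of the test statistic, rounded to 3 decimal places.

t = r·√(n − 2)/√(1 − r²) = 0.5258·√25/√0.723534 = 3.091.
df = n − 2 = 25.
Two-sided p ≈ 0.0049, which is < 0.1, so reject H₀.
There is evidence of a linear association between curing temperature and tensile strength.

t = 3.091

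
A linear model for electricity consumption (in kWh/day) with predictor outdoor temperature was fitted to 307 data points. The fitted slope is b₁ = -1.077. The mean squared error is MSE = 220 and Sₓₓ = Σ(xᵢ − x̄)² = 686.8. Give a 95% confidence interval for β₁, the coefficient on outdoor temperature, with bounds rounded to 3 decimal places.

SE(b₁) = √(MSE/Sₓₓ) = √(220/686.8) = 0.565974.
df = n − 2 = 305.
t* = t_{0.025, 305} = 1.967772.
Margin = t* × SE = 1.967772 × 0.565974 = 1.11371.
CI: -1.077 ± 1.11371 → (-2.191, 0.037).
With 95% confidence, each one-unit increase in outdoor temperature is associated with a change of between -2.191 and 0.037 kWh/day in electricity consumption.

(-2.191, 0.037)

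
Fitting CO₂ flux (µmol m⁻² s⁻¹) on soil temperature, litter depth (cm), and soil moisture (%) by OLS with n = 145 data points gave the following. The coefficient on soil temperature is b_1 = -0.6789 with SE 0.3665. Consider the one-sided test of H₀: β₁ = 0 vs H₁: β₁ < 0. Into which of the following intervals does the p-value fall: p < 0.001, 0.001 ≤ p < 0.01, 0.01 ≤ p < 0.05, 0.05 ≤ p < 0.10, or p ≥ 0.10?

t = -0.6789 / 0.3665 = -1.852.
df = n − k − 1 = 145 − 3 − 1 = 141.
One-sided p = P(T_{141} < t) ≈ 0.0330.
So 0.01 ≤ p < 0.05.

0.01 ≤ p < 0.05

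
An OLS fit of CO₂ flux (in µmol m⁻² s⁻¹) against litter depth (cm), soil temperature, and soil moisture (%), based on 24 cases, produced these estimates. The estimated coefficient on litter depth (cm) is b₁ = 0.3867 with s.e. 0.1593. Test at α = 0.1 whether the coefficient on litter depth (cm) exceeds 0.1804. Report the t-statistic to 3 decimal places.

H₀: β₁ = 0.1804 vs H₁: β₁ > 0.1804.
t = (b₁ − β₁⁰)/SE = (0.3867 − 0.1804) / 0.1593 = 1.295.
df = n − k − 1 = 24 − 3 − 1 = 20.
One-sided p ≈ 0.1050, which is ≥ 0.1, so fail to reject H₀.
The data do not give significant evidence that the true slope on litter depth (cm) exceeds 0.1804 µmol m⁻² s⁻¹ per unit, holding the other predictors fixed.

t = 1.295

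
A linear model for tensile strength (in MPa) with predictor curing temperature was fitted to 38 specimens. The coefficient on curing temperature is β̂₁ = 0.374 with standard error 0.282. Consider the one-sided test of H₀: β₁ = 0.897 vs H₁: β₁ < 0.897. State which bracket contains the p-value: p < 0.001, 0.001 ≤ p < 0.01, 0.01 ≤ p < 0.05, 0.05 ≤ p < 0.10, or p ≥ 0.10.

t = (0.374 − 0.897) / 0.282 = -1.855.
df = n − 2 = 38 − 2 = 36.
One-sided p = P(T_{36} < t) ≈ 0.0359.
So 0.01 ≤ p < 0.05.

0.01 ≤ p < 0.05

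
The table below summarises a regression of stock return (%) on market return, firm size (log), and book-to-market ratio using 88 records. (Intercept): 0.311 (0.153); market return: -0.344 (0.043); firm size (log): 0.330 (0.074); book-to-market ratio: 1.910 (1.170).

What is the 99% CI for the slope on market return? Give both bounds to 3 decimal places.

(-0.457, -0.231)

Read off: b = -0.344, SE = 0.043 for market return.
df = n − k − 1 = 88 − 3 − 1 = 84.
t* = t_{0.005, 84} = 2.635632.
Margin = t* × SE = 2.635632 × 0.043 = 0.11333.
CI: -0.344 ± 0.11333 → (-0.457, -0.231).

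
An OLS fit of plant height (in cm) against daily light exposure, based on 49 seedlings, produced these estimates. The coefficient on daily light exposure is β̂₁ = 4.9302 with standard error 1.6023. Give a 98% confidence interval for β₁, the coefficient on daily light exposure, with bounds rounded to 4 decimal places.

df = n − 2 = 49 − 2 = 47.
t* = t_{0.01, 47} = 2.408345.
Margin = t* × SE = 2.408345 × 1.6023 = 3.858891.
CI: 4.9302 ± 3.858891 → (1.0713, 8.7891).
With 98% confidence, each one-unit increase in daily light exposure is associated with a change of between 1.0713 and 8.7891 cm in plant height.

(1.0713, 8.7891)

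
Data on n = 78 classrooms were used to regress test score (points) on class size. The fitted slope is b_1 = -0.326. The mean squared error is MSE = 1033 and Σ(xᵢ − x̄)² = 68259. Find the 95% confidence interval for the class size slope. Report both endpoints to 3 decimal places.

(-0.571, -0.081)

SE(b_1) = √(MSE/Sₓₓ) = √(1033/68259) = 0.123018.
df = n − 2 = 76.
t* = t_{0.025, 76} = 1.991673.
Margin = t* × SE = 1.991673 × 0.123018 = 0.24501.
CI: -0.326 ± 0.24501 → (-0.571, -0.081).
With 95% confidence, each one-unit increase in class size is associated with a change of between -0.571 and -0.081 points in test score.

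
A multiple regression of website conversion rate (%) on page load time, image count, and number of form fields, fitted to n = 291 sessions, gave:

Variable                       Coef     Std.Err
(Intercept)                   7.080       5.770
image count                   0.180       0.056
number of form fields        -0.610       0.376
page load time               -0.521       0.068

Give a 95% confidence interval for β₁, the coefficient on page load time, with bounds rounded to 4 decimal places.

Read off: b = -0.521, SE = 0.068 for page load time.
df = n − k − 1 = 291 − 3 − 1 = 287.
t* = t_{0.025, 287} = 1.968264.
Margin = t* × SE = 1.968264 × 0.068 = 0.133842.
CI: -0.521 ± 0.133842 → (-0.6548, -0.3872).

(-0.6548, -0.3872)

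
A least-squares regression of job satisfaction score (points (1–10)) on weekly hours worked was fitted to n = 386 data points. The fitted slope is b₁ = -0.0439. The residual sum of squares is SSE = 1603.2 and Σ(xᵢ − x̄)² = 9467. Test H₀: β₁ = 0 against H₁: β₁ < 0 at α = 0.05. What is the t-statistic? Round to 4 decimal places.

t = -2.0905

MSE = SSE/(n − 2) = 1603.2/384 = 4.175.
SE(b₁) = √(MSE/Sₓₓ) = √(4.175/9467) = 0.0210001.
t = -0.0439 / 0.0210001 = -2.0905.
df = n − 2 = 384.
One-sided p ≈ 0.0186, which is < 0.05, so reject H₀.
There is evidence that the true slope on weekly hours worked is negative.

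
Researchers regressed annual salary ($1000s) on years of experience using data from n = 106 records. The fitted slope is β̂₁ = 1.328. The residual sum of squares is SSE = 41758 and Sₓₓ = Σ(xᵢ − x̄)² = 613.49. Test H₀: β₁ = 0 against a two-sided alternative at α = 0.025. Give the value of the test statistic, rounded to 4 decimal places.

MSE = SSE/(n − 2) = 41758/104 = 401.519.
SE(β̂₁) = √(MSE/Sₓₓ) = √(401.519/613.49) = 0.809002.
t = 1.328 / 0.809002 = 1.6415.
df = n − 2 = 104.
Two-sided p ≈ 0.1037, which is ≥ 0.025, so fail to reject H₀.
The data do not give significant evidence of an association between years of experience and annual salary.

t = 1.6415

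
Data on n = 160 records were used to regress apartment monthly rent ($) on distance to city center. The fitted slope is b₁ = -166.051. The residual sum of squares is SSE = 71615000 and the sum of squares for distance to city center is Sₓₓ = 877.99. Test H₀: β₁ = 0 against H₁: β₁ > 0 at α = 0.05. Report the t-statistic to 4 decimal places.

MSE = SSE/(n − 2) = 71615000/158 = 453259.
SE(b₁) = √(MSE/Sₓₓ) = √(453259/877.99) = 22.7211.
t = -166.051 / 22.7211 = -7.3082.
df = n − 2 = 158.
One-sided p ≈ 1.0000, which is ≥ 0.05, so fail to reject H₀.
The data do not give significant evidence that the true slope on distance to city center is positive.

t = -7.3082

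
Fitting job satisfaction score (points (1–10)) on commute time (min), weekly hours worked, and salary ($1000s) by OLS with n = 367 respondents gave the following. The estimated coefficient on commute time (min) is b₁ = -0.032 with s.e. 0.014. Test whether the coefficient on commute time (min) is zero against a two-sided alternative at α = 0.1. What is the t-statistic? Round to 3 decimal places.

t = -2.286

H₀: β₁ = 0 vs H₁: β₁ ≠ 0.
t = (b₁ − β₁⁰)/SE = -0.032 / 0.014 = -2.286.
df = n − k − 1 = 367 − 3 − 1 = 363.
Two-sided p ≈ 0.0228, which is < 0.1, so reject H₀.
There is evidence that commute time (min) is associated with job satisfaction score, holding the other predictors fixed.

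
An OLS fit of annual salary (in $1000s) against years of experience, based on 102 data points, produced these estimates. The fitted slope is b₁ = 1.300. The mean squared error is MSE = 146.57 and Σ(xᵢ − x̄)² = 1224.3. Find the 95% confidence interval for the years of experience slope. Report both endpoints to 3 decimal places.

SE(b₁) = √(MSE/Sₓₓ) = √(146.57/1224.3) = 0.346002.
df = n − 2 = 100.
t* = t_{0.025, 100} = 1.983972.
Margin = t* × SE = 1.983972 × 0.346002 = 0.68646.
CI: 1.300 ± 0.68646 → (0.614, 1.986).
With 95% confidence, each one-unit increase in years of experience is associated with a change of between 0.614 and 1.986 $1000s in annual salary.

(0.614, 1.986)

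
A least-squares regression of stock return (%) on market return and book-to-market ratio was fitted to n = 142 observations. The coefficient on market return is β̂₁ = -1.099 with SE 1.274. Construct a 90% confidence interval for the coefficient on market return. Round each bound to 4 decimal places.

df = n − k − 1 = 142 − 2 − 1 = 139.
t* = t_{0.05, 139} = 1.65589.
Margin = t* × SE = 1.65589 × 1.274 = 2.109604.
CI: -1.099 ± 2.109604 → (-3.2086, 1.0106).
With 90% confidence, each one-unit increase in market return is associated with a change of between -3.2086 and 1.0106 % in stock return, holding the other predictors fixed.

(-3.2086, 1.0106)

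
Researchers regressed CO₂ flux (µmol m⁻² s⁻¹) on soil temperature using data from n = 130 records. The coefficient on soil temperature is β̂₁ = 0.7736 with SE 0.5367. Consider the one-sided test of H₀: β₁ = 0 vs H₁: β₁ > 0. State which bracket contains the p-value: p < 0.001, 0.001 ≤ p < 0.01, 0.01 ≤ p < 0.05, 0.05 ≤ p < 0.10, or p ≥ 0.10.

0.05 ≤ p < 0.10

t = 0.7736 / 0.5367 = 1.441.
df = n − 2 = 130 − 2 = 128.
One-sided p = P(T_{128} > t) ≈ 0.0760.
So 0.05 ≤ p < 0.10.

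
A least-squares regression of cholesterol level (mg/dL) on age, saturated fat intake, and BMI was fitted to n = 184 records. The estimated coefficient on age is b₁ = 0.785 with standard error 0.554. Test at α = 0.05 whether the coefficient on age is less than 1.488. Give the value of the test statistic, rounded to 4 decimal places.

t = -1.2690

H₀: β₁ = 1.488 vs H₁: β₁ < 1.488.
t = (b₁ − β₁⁰)/SE = (0.785 − 1.488) / 0.554 = -1.2690.
df = n − k − 1 = 184 − 3 − 1 = 180.
One-sided p ≈ 0.1030, which is ≥ 0.05, so fail to reject H₀.
The data do not give significant evidence that the true slope on age is below 1.488 mg/dL per unit, holding the other predictors fixed.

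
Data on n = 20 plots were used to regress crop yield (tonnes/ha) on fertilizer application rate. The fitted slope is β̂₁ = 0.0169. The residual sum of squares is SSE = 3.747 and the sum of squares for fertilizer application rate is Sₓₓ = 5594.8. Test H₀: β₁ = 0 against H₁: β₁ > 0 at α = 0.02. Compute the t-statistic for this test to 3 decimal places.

t = 2.771

MSE = SSE/(n − 2) = 3.747/18 = 0.208167.
SE(β̂₁) = √(MSE/Sₓₓ) = √(0.208167/5594.8) = 0.00609977.
t = 0.0169 / 0.00609977 = 2.771.
df = n − 2 = 18.
One-sided p ≈ 0.0063, which is < 0.02, so reject H₀.
There is evidence that the true slope on fertilizer application rate is positive.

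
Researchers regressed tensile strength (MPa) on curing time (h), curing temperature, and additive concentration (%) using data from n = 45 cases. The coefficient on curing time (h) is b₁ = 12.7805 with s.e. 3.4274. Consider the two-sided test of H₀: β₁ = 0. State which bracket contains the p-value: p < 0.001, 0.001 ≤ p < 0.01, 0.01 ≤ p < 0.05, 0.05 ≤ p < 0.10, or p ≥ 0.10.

p < 0.001

t = 12.7805 / 3.4274 = 3.729.
df = n − k − 1 = 45 − 3 − 1 = 41.
Two-sided p = 2·P(T_{41} > |t|) ≈ 0.0006.
So p < 0.001.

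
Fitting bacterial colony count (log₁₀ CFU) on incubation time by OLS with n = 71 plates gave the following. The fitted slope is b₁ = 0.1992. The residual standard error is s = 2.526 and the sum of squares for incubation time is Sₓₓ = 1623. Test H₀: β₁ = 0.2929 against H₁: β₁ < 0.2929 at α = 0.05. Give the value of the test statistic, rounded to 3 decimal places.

t = -1.494

SE(b₁) = s/√Sₓₓ = 2.526/√1623 = 0.0627009.
t = (0.1992 − 0.2929) / 0.0627009 = -1.494.
df = n − 2 = 69.
One-sided p ≈ 0.0698, which is ≥ 0.05, so fail to reject H₀.
The data do not give significant evidence that the true slope on incubation time is below 0.2929 log₁₀ CFU per unit.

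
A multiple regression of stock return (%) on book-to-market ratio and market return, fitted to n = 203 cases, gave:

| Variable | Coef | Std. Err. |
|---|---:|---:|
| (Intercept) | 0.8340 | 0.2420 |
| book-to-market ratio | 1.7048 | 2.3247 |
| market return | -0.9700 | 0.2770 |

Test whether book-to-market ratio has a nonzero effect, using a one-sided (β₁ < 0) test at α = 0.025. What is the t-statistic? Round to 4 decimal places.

Read off: b = 1.7048, SE = 2.3247 for book-to-market ratio.
H₀: β₁ = 0 vs H₁: β₁ < 0.
t = 1.7048 / 2.3247 = 0.7333.
df = n − k − 1 = 203 − 2 − 1 = 200.
One-sided p ≈ 0.7679, which is ≥ 0.025, so fail to reject H₀.
The data do not give significant evidence that the true slope on book-to-market ratio is negative, holding the other predictors fixed.

t = 0.7333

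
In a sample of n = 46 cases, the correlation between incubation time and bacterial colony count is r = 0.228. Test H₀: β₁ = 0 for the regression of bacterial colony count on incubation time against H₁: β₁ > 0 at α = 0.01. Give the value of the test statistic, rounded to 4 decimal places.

t = 1.5533

t = r·√(n − 2)/√(1 − r²) = 0.228·√44/√0.948016 = 1.5533.
df = n − 2 = 44.
One-sided p ≈ 0.0638, which is ≥ 0.01, so fail to reject H₀.
The data do not give significant evidence of a linear association between incubation time and bacterial colony count.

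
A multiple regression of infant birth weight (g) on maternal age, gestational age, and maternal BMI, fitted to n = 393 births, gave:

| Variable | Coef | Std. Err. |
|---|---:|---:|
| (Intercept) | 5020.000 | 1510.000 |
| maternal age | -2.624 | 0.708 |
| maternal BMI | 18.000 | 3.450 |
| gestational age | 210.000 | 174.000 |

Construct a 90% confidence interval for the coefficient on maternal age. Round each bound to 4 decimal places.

Read off: b = -2.624, SE = 0.708 for maternal age.
df = n − k − 1 = 393 − 3 − 1 = 389.
t* = t_{0.05, 389} = 1.64878.
Margin = t* × SE = 1.64878 × 0.708 = 1.167336.
CI: -2.624 ± 1.167336 → (-3.7913, -1.4567).

(-3.7913, -1.4567)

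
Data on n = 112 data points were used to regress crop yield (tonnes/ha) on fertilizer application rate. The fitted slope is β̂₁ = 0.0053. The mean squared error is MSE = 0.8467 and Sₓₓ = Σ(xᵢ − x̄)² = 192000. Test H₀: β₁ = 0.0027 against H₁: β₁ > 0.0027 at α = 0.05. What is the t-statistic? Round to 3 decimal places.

SE(β̂₁) = √(MSE/Sₓₓ) = √(0.8467/192000) = 0.00209998.
t = (0.0053 − 0.0027) / 0.00209998 = 1.238.
df = n − 2 = 110.
One-sided p ≈ 0.1092, which is ≥ 0.05, so fail to reject H₀.
The data do not give significant evidence that the true slope on fertilizer application rate exceeds 0.0027 tonnes/ha per unit.

t = 1.238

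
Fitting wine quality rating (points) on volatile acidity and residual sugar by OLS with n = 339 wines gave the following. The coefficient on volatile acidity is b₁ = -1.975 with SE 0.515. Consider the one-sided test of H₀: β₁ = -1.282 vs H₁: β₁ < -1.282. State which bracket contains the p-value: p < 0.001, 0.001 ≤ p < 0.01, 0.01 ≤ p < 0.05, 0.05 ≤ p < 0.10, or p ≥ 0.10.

0.05 ≤ p < 0.10

t = (-1.975 − (-1.282)) / 0.515 = -1.346.
df = n − k − 1 = 339 − 2 − 1 = 336.
One-sided p = P(T_{336} < t) ≈ 0.0897.
So 0.05 ≤ p < 0.10.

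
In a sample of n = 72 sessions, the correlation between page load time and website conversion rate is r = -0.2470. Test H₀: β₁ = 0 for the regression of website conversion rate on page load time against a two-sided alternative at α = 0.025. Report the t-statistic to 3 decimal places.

t = -2.133

t = r·√(n − 2)/√(1 − r²) = -0.2470·√70/√0.938991 = -2.133.
df = n − 2 = 70.
Two-sided p ≈ 0.0365, which is ≥ 0.025, so fail to reject H₀.
The data do not give significant evidence of a linear association between page load time and website conversion rate.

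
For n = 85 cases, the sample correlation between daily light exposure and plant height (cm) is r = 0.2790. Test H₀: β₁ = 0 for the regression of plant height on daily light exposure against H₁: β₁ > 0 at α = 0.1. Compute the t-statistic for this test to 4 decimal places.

t = r·√(n − 2)/√(1 − r²) = 0.2790·√83/√0.922159 = 2.6469.
df = n − 2 = 83.
One-sided p ≈ 0.0049, which is < 0.1, so reject H₀.
There is evidence of a linear association between daily light exposure and plant height.

t = 2.6469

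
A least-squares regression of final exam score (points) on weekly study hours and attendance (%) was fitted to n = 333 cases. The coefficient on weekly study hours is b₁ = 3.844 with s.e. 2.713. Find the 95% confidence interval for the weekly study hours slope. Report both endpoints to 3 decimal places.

(-1.493, 9.181)

df = n − k − 1 = 333 − 2 − 1 = 330.
t* = t_{0.025, 330} = 1.967179.
Margin = t* × SE = 1.967179 × 2.713 = 5.33696.
CI: 3.844 ± 5.33696 → (-1.493, 9.181).
With 95% confidence, each one-unit increase in weekly study hours is associated with a change of between -1.493 and 9.181 points in final exam score, holding the other predictors fixed.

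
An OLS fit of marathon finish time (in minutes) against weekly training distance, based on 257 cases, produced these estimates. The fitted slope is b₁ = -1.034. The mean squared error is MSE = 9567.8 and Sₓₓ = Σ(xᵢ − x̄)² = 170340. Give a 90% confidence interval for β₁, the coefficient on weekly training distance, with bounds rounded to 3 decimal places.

SE(b₁) = √(MSE/Sₓₓ) = √(9567.8/170340) = 0.237.
df = n − 2 = 255.
t* = t_{0.05, 255} = 1.650851.
Margin = t* × SE = 1.650851 × 0.237 = 0.39125.
CI: -1.034 ± 0.39125 → (-1.425, -0.643).
With 90% confidence, each one-unit increase in weekly training distance is associated with a change of between -1.425 and -0.643 minutes in marathon finish time.

(-1.425, -0.643)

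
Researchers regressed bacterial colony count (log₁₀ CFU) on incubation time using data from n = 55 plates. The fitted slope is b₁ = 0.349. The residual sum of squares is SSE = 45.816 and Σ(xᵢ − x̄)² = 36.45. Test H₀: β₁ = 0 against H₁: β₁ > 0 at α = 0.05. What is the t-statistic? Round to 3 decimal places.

t = 2.266

MSE = SSE/(n − 2) = 45.816/53 = 0.864453.
SE(b₁) = √(MSE/Sₓₓ) = √(0.864453/36.45) = 0.154.
t = 0.349 / 0.154 = 2.266.
df = n − 2 = 53.
One-sided p ≈ 0.0138, which is < 0.05, so reject H₀.
There is evidence that the true slope on incubation time is positive.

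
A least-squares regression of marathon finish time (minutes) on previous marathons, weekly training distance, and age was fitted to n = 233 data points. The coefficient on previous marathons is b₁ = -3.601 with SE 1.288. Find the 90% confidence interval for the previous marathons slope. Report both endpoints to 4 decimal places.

df = n − k − 1 = 233 − 3 − 1 = 229.
t* = t_{0.05, 229} = 1.651535.
Margin = t* × SE = 1.651535 × 1.288 = 2.127177.
CI: -3.601 ± 2.127177 → (-5.7282, -1.4738).
With 90% confidence, each one-unit increase in previous marathons is associated with a change of between -5.7282 and -1.4738 minutes in marathon finish time, holding the other predictors fixed.

(-5.7282, -1.4738)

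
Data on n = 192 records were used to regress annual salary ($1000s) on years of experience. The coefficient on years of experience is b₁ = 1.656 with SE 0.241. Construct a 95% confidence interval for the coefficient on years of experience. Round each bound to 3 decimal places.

(1.181, 2.131)

df = n − 2 = 192 − 2 = 190.
t* = t_{0.025, 190} = 1.972528.
Margin = t* × SE = 1.972528 × 0.241 = 0.47538.
CI: 1.656 ± 0.47538 → (1.181, 2.131).
With 95% confidence, each one-unit increase in years of experience is associated with a change of between 1.181 and 2.131 $1000s in annual salary.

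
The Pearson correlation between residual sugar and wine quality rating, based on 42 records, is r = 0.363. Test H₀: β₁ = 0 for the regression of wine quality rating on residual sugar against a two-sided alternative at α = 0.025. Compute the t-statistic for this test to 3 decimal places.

t = 2.464

t = r·√(n − 2)/√(1 − r²) = 0.363·√40/√0.868231 = 2.464.
df = n − 2 = 40.
Two-sided p ≈ 0.0181, which is < 0.025, so reject H₀.
There is evidence of a linear association between residual sugar and wine quality rating.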